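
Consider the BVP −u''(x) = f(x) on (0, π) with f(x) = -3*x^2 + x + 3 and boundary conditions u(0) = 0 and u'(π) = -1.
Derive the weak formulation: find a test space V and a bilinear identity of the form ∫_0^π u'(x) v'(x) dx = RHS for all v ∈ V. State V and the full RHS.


V = {v ∈ H^1(0, π) : v(0) = 0} (test functions vanish at x = 0 where u is specified); weak form: ∫_0^π u'v' dx = ∫_0^π (-3*x^2 + x + 3) v dx − v(π) for all v ∈ V.

Multiply both sides by a test function v and integrate from 0 to π:
  ∫_0^π −u''(x) v(x) dx = ∫_0^π f(x) v(x) dx.
Integrate the LHS by parts once:
  ∫_0^π −u'' v dx = −[u'(x) v(x)]_0^π + ∫_0^π u'(x) v'(x) dx.
Thus ∫_0^π u'(x) v'(x) dx = ∫_0^π f(x) v(x) dx + [u'(x) v(x)]_0^π.
Choose V so that boundary terms are either known or forced to vanish.
Mixed BC: u(0) = 0 (Dirichlet) and u'(π) = -1 (Neumann). Define V = {v ∈ H^1(0, π) : v(0) = 0}. Then [u' v]_0^π = u'(π)·v(π) − u'(0)·0 = − v(π).
Weak formulation: find u (satisfying any essential BC) such that ∫_0^π u'(x) v'(x) dx = ∫_0^π f v dx − v(π) for all v ∈ V (Dirichlet at 0 absorbed into V; Neumann datum at x = π contributes the boundary term).
Substituting f(x) = -3*x^2 + x + 3, the right-hand side is ∫_0^π (-3*x^2 + x + 3) v dx − v(π).


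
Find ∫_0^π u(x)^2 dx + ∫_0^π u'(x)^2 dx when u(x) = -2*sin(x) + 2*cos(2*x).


||u||_{H^1(0,π)}^2 = 80/3 + 14*π

u'(x) = -4*sin(2*x) - 2*cos(x).
Expand u² and (u')² and integrate term by term on (0, π), using: for integers n ≥ 1, ∫_0^π sin²(nx) dx = ∫_0^π cos²(nx) dx = π/2; for n ≠ n', ∫_0^π sin(nx)sin(n'x) dx = ∫_0^π cos(nx)cos(n'x) dx = 0; and by product-to-sum, ∫_0^π sin(nx)cos(n'x) dx = ½∫_0^π [sin((n+n')x) + sin((n−n')x)] dx, which is 0 when n+n' is even and 2n/(n²−n'²) when n+n' is odd (it need not vanish on (0, π)).
  u² squared terms: (-2)²·∫sin(x)² dx = 4·π/2 = 2*π;  (2)²·∫cos(2x)² dx = 4·π/2 = 2*π.
  u² cross terms: 2·(-2)·(2)·∫sin(x)·cos(2x) dx = -8·(-2/3) = 16/3.
  So ∫_0^π u² dx = 2*π + 2*π + 16/3 = 16/3 + 4*π.
  (u')² squared terms: (-4)²·∫sin(2x)² dx = 16·π/2 = 8*π;  (-2)²·∫cos(x)² dx = 4·π/2 = 2*π.
  (u')² cross terms: 2·(-4)·(-2)·∫sin(2x)·cos(x) dx = 16·(4/3) = 64/3.
  So ∫_0^π (u')² dx = 8*π + 2*π + 64/3 = 64/3 + 10*π.
||u||_{H^1}^2 = (16/3 + 4*π) + (64/3 + 10*π) = 80/3 + 14*π.


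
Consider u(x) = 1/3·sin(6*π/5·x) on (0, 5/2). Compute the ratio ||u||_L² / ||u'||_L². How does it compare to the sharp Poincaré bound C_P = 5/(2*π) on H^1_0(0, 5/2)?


||u||_L² / ||u'||_L² = 5/(6*π) < C_P = 5/(2*π).

u(x) = 1/3·sin(6*π/5·x), so u'(x) = 2*π*cos(6*π*x/5)/5.
Writing u(x) = A·sin(kπx/L) with A = 1/3 and k = 3, use ∫_0^L sin²(kπx/L) dx = L/2 and ∫_0^L cos²(kπx/L) dx = L/2.
u² = 1/9·sin²(6*π/5·x) and (u')² = 4*π^2/25·cos²(6*π/5·x), and each of sin², cos² integrates to L/2 = 5/4 over (0, 5/2).
∫_0^5/2 u² dx = 5/36, so ||u||_L² = sqrt(5)/6.
∫_0^5/2 (u')² dx = π^2/5, so ||u'||_L² = sqrt(5)*π/5.
Ratio ||u||_L² / ||u'||_L² = 5/(6*π).
Sharp Poincaré constant on H^1_0(0, 5/2) is C_P = L/π = 5/(2*π), achieved by sin(2*π/5·x).
This is the k = 3 harmonic; the ratio L/(kπ) is strictly less than C_P = L/π, consistent with the sharp inequality ||u||_L² ≤ C_P ||u'||_L².


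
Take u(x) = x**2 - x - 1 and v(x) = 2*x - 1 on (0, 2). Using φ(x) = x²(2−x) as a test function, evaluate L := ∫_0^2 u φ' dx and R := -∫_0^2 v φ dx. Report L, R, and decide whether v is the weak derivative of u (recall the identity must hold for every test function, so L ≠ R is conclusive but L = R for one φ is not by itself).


LHS = -28/15, RHS = -28/15. Yes, v = u' weakly.

u(x) = x**2 - x - 1, classical derivative u'(x) = 2*x - 1.
φ(x) = x²(2−x), so φ'(x) = x*(4 - 3*x).
Note φ(0) = φ(2) = 0, so the boundary term u·φ vanishes.
LHS = ∫_0^2 u(x) φ'(x) dx = ∫_0^2 (-3*x^4 + 7*x^3 - x^2 - 4*x) dx. Term by term:
  ∫_0^2 -3*x^4 dx = -96/5;  ∫_0^2 7*x^3 dx = 28;  ∫_0^2 -x^2 dx = -8/3;
  ∫_0^2 -4*x dx = -8.
Sum: -96/5 + 28 − 8/3 − 8 = -28/15.
So LHS = -28/15.
∫_0^2 v(x) φ(x) dx = ∫_0^2 (-2*x^4 + 5*x^3 - 2*x^2) dx. Term by term:
  ∫_0^2 -2*x^4 dx = -64/5;  ∫_0^2 5*x^3 dx = 20;  ∫_0^2 -2*x^2 dx = -16/3.
Sum: -64/5 + 20 − 16/3 = 28/15.
So RHS = -∫_0^2 v(x) φ(x) dx = -28/15.
LHS = RHS, so the identity holds for this test φ.
Moreover u is smooth here and v(x) = u'(x) = 2*x - 1 pointwise, so the identity holds for every test function. Hence v is the weak derivative of u.


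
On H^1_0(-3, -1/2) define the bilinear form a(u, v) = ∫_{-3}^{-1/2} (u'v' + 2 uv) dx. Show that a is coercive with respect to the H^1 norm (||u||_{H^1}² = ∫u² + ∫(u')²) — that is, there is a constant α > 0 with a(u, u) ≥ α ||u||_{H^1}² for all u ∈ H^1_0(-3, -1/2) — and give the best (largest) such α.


α = 1

Coercivity of a(·,·) on H^1_0(-3, -1/2) means a(u, u) ≥ α ||u||_{H^1}² for every u ∈ H^1_0.
The interval has length L = 5/2, and Poincaré/coercivity depend only on L. Here a(u, u) = ∫(u')² + (2)·∫u².
Here c = 2 ≥ 1, so a(u,u) = ∫(u')² + c∫u² ≥ ∫(u')² + ∫u² = ||u||_{H^1}², i.e. α = 1 works. No larger α is possible: a(u,u) ≥ α||u||_{H^1}² means (1−α)∫(u')² ≥ (α−c)∫u², and for the modes u_n = sin(nπ(x−x₀)/L) (x₀ the left endpoint) one has ∫u_n²/∫(u_n')² = (L/(nπ))² → 0, so a(u_n,u_n)/||u_n||_{H^1}² → 1. Hence the optimal constant is α = 1.
Therefore α = 1.


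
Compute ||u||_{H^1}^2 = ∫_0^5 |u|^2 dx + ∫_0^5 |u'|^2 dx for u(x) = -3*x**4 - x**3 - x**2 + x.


||u||_{H^1}^2 = 347858345/84

The H^1 norm (squared) on an interval (0, L) is
  ||u||_{H^1}^2 = ∫_0^L u(x)^2 dx + ∫_0^L u'(x)^2 dx.
Compute u'(x) = -12*x**3 - 3*x**2 - 2*x + 1.
Then u(x)^2 = 9*x**8 + 6*x**7 + 7*x**6 - 4*x**5 - x**4 - 2*x**3 + x**2 and u'(x)^2 = 144*x**6 + 72*x**5 + 57*x**4 - 12*x**3 - 2*x**2 - 4*x + 1.
Integrate each monomial from 0 to 5 using ∫_0^5 c·x^n dx = c·5^(n+1)/(n+1):
  ∫_0^5 u(x)^2 dx = ∫_0^5 (9*x^8 + 6*x^7 + 7*x^6 - 4*x^5 - x^4 - 2*x^3 + x^2) dx. Term by term:
    ∫_0^5 9*x^8 dx = 1953125;  ∫_0^5 6*x^7 dx = 1171875/4;  ∫_0^5 7*x^6 dx = 78125;
    ∫_0^5 -4*x^5 dx = -31250/3;  ∫_0^5 -x^4 dx = -625;  ∫_0^5 -2*x^3 dx = -625/2;
    ∫_0^5 x^2 dx = 125/3.
  Sum: 1953125 + 1171875/4 + 78125 − 31250/3 − 625 − 625/2 + 125/3 = 9251625/4.
  ∫_0^5 u'(x)^2 dx = ∫_0^5 (144*x^6 + 72*x^5 + 57*x^4 - 12*x^3 - 2*x^2 - 4*x + 1) dx. Term by term:
    ∫_0^5 144*x^6 dx = 11250000/7;  ∫_0^5 72*x^5 dx = 187500;  ∫_0^5 57*x^4 dx = 35625;
    ∫_0^5 -12*x^3 dx = -1875;  ∫_0^5 -2*x^2 dx = -250/3;  ∫_0^5 -4*x dx = -50;
    ∫_0^5 1 dx = 5.
  Sum: 11250000/7 + 187500 + 35625 − 1875 − 250/3 − 50 + 5 = 38393555/21.
Adding: ||u||_{H^1}^2 = 9251625/4 + 38393555/21 = 347858345/84.


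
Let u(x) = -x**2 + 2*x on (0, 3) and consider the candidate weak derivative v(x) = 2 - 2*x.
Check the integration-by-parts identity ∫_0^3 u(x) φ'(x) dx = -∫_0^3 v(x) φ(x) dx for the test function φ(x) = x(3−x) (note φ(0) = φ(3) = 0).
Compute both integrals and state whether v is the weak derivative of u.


LHS = 9/2, RHS = 9/2. Yes, v = u' weakly.

u(x) = -x**2 + 2*x, classical derivative u'(x) = 2 - 2*x.
φ(x) = x(3−x), so φ'(x) = 3 - 2*x.
Note φ(0) = φ(3) = 0, so the boundary term u·φ vanishes.
LHS = ∫_0^3 u(x) φ'(x) dx = ∫_0^3 (2*x^3 - 7*x^2 + 6*x) dx. Term by term:
  ∫_0^3 2*x^3 dx = 81/2;  ∫_0^3 -7*x^2 dx = -63;  ∫_0^3 6*x dx = 27.
Sum: 81/2 − 63 + 27 = 9/2.
So LHS = 9/2.
∫_0^3 v(x) φ(x) dx = ∫_0^3 (2*x^3 - 8*x^2 + 6*x) dx. Term by term:
  ∫_0^3 2*x^3 dx = 81/2;  ∫_0^3 -8*x^2 dx = -72;  ∫_0^3 6*x dx = 27.
Sum: 81/2 − 72 + 27 = -9/2.
So RHS = -∫_0^3 v(x) φ(x) dx = 9/2.
LHS = RHS, so the identity holds for this test φ.
Moreover u is smooth here and v(x) = u'(x) = 2 - 2*x pointwise, so the identity holds for every test function. Hence v is the weak derivative of u.


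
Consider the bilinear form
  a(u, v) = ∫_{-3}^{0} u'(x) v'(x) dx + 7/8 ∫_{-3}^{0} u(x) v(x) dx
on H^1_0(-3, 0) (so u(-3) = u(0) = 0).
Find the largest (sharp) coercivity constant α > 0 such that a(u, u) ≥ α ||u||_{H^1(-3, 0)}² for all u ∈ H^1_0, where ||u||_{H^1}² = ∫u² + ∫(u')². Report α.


α = (63/8 + π^2)/(9 + π^2)

Coercivity of a(·,·) on H^1_0(-3, 0) means a(u, u) ≥ α ||u||_{H^1}² for every u ∈ H^1_0.
The interval has length L = 3, and Poincaré/coercivity depend only on L. Here a(u, u) = ∫(u')² + (7/8)·∫u².
Here 0 < c = 7/8 < 1. The condition a(u,u) ≥ α||u||_{H^1}² reads (1−α)∫(u')² ≥ (α−c)∫u². Any admissible α is ≤ 1 (rapidly oscillating u have ∫u²/∫(u')² → 0), and α = 1 would force 0 ≥ (1−c)∫u², impossible since c < 1; so 1−α > 0. By the sharp Poincaré inequality on H^1_0 of an interval of length L, ∫(u')² ≥ (π/L)²∫u² with equality for the first sine mode sin(π(x−x₀)/L) (x₀ the left endpoint), so the inequality holds for all u iff (1−α)(π/L)² ≥ α − c, i.e. α ≤ ((π/L)² + c)/((π/L)² + 1) = (1 + c(L/π)²)/(1 + (L/π)²). With (π/L)² = π^2/9 and c = 7/8, the largest admissible constant is α = ((π/L)² + c)/((π/L)² + 1).
Simplifying, α = (63/8 + π^2)/(9 + π^2).


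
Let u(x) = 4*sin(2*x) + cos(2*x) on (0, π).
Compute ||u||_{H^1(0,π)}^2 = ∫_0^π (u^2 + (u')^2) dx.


||u||_{H^1(0,π)}^2 = 85*π/2

u'(x) = -2*sin(2*x) + 8*cos(2*x).
Expand u² and (u')² and integrate term by term on (0, π), using: for integers n ≥ 1, ∫_0^π sin²(nx) dx = ∫_0^π cos²(nx) dx = π/2; for n ≠ n', ∫_0^π sin(nx)sin(n'x) dx = ∫_0^π cos(nx)cos(n'x) dx = 0; and by product-to-sum, ∫_0^π sin(nx)cos(n'x) dx = ½∫_0^π [sin((n+n')x) + sin((n−n')x)] dx, which is 0 when n+n' is even and 2n/(n²−n'²) when n+n' is odd (it need not vanish on (0, π)).
  u² squared terms: (4)²·∫sin(2x)² dx = 16·π/2 = 8*π;  (1)²·∫cos(2x)² dx = 1·π/2 = π/2.
  u² cross terms: 2·(4)·(1)·∫sin(2x)·cos(2x) dx = 8·(0) = 0.
  So ∫_0^π u² dx = 8*π + π/2 + 0 = 17*π/2.
  (u')² squared terms: (-2)²·∫sin(2x)² dx = 4·π/2 = 2*π;  (8)²·∫cos(2x)² dx = 64·π/2 = 32*π.
  (u')² cross terms: 2·(-2)·(8)·∫sin(2x)·cos(2x) dx = -32·(0) = 0.
  So ∫_0^π (u')² dx = 2*π + 32*π + 0 = 34*π.
||u||_{H^1}^2 = (17*π/2) + (34*π) = 85*π/2.


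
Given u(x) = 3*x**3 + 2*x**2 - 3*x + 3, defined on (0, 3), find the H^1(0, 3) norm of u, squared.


||u||_{H^1}^2 = 617229/70

The H^1 norm (squared) on an interval (0, L) is
  ||u||_{H^1}^2 = ∫_0^L u(x)^2 dx + ∫_0^L u'(x)^2 dx.
Compute u'(x) = 9*x**2 + 4*x - 3.
Then u(x)^2 = 9*x**6 + 12*x**5 - 14*x**4 + 6*x**3 + 21*x**2 - 18*x + 9 and u'(x)^2 = 81*x**4 + 72*x**3 - 38*x**2 - 24*x + 9.
Integrate each monomial from 0 to 3 using ∫_0^3 c·x^n dx = c·3^(n+1)/(n+1):
  ∫_0^3 u(x)^2 dx = ∫_0^3 (9*x^6 + 12*x^5 - 14*x^4 + 6*x^3 + 21*x^2 - 18*x + 9) dx. Term by term:
    ∫_0^3 9*x^6 dx = 19683/7;  ∫_0^3 12*x^5 dx = 1458;  ∫_0^3 -14*x^4 dx = -3402/5;
    ∫_0^3 6*x^3 dx = 243/2;  ∫_0^3 21*x^2 dx = 189;  ∫_0^3 -18*x dx = -81;
    ∫_0^3 9 dx = 27.
  Sum: 19683/7 + 1458 − 3402/5 + 243/2 + 189 − 81 + 27 = 269217/70.
  ∫_0^3 u'(x)^2 dx = ∫_0^3 (81*x^4 + 72*x^3 - 38*x^2 - 24*x + 9) dx. Term by term:
    ∫_0^3 81*x^4 dx = 19683/5;  ∫_0^3 72*x^3 dx = 1458;  ∫_0^3 -38*x^2 dx = -342;
    ∫_0^3 -24*x dx = -108;  ∫_0^3 9 dx = 27.
  Sum: 19683/5 + 1458 − 342 − 108 + 27 = 24858/5.
Adding: ||u||_{H^1}^2 = 269217/70 + 24858/5 = 617229/70.


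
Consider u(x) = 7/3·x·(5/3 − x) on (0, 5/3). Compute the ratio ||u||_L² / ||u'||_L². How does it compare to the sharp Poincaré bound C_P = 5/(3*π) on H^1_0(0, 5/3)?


||u||_L² / ||u'||_L² = sqrt(10)/6 < C_P = 5/(3*π).

u(x) = 7/3·x·(5/3 − x), so u'(x) = 35/9 - 14*x/3.
u(x) = 7/3·x·(5/3 − x) vanishes at x = 0 and x = 5/3, so u ∈ H^1_0(0, 5/3). Differentiate via the product rule and integrate the resulting polynomials term by term.
  ∫_0^5/3 u² dx = ∫_0^5/3 (49*x^4/9 - 490*x^3/27 + 1225*x^2/81) dx. Term by term:
    ∫_0^5/3 49*x^4/9 dx = 30625/2187;  ∫_0^5/3 -490*x^3/27 dx = -153125/4374;  ∫_0^5/3 1225*x^2/81 dx = 153125/6561.
  Sum: 30625/2187 − 153125/4374 + 153125/6561 = 30625/13122.
  ∫_0^5/3 (u')² dx = ∫_0^5/3 (196*x^2/9 - 980*x/27 + 1225/81) dx. Term by term:
    ∫_0^5/3 196*x^2/9 dx = 24500/729;  ∫_0^5/3 -980*x/27 dx = -12250/243;  ∫_0^5/3 1225/81 dx = 6125/243.
  Sum: 24500/729 − 12250/243 + 6125/243 = 6125/729.
∫_0^5/3 u² dx = 30625/13122, so ||u||_L² = 175*sqrt(2)/162.
∫_0^5/3 (u')² dx = 6125/729, so ||u'||_L² = 35*sqrt(5)/27.
Ratio ||u||_L² / ||u'||_L² = sqrt(10)/6.
Sharp Poincaré constant on H^1_0(0, 5/3) is C_P = L/π = 5/(3*π), achieved by sin(3*π/5·x).
A polynomial bump cannot attain the sharp Poincaré constant (only the first sine eigenfunction does), so the ratio is strictly less than C_P, consistent with ||u||_L² ≤ C_P ||u'||_L².


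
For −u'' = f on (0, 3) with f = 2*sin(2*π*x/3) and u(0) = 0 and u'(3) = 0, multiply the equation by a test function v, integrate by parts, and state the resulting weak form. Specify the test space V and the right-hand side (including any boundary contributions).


V = {v ∈ H^1(0, 3) : v(0) = 0} (test functions vanish at x = 0 where u is specified); weak form: ∫_0^3 u'v' dx = ∫_0^3 (2*sin(2*π*x/3)) v dx for all v ∈ V.

Multiply both sides by a test function v and integrate from 0 to 3:
  ∫_0^3 −u''(x) v(x) dx = ∫_0^3 f(x) v(x) dx.
Integrate the LHS by parts once:
  ∫_0^3 −u'' v dx = −[u'(x) v(x)]_0^3 + ∫_0^3 u'(x) v'(x) dx.
Thus ∫_0^3 u'(x) v'(x) dx = ∫_0^3 f(x) v(x) dx + [u'(x) v(x)]_0^3.
Choose V so that boundary terms are either known or forced to vanish.
Mixed BC: u(0) = 0 (Dirichlet) and u'(3) = 0 (Neumann). Define V = {v ∈ H^1(0, 3) : v(0) = 0}. Then [u' v]_0^3 = u'(3)·v(3) − u'(0)·0 = 0.
Weak formulation: find u (satisfying any essential BC) such that ∫_0^3 u'(x) v'(x) dx = ∫_0^3 f v dx for all v ∈ V (Dirichlet at 0 absorbed into V; the Neumann datum at x = 3 is zero, so no boundary term remains).
Substituting f(x) = 2*sin(2*π*x/3), the right-hand side is ∫_0^3 (2*sin(2*π*x/3)) v dx.


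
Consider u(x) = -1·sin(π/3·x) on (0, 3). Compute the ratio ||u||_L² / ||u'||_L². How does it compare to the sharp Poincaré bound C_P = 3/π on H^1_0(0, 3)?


||u||_L² / ||u'||_L² = 3/π = C_P.

u(x) = -1·sin(π/3·x), so u'(x) = -π*cos(π*x/3)/3.
Writing u(x) = A·sin(kπx/L) with A = -1 and k = 1, use ∫_0^L sin²(kπx/L) dx = L/2 and ∫_0^L cos²(kπx/L) dx = L/2.
u² = 1·sin²(π/3·x) and (u')² = π^2/9·cos²(π/3·x), and each of sin², cos² integrates to L/2 = 3/2 over (0, 3).
∫_0^3 u² dx = 3/2, so ||u||_L² = sqrt(6)/2.
∫_0^3 (u')² dx = π^2/6, so ||u'||_L² = sqrt(6)*π/6.
Ratio ||u||_L² / ||u'||_L² = 3/π.
Sharp Poincaré constant on H^1_0(0, 3) is C_P = L/π = 3/π, achieved by sin(π/3·x).
This is the k = 1 eigenfunction (up to amplitude), so the ratio equals the sharp Poincaré constant exactly.


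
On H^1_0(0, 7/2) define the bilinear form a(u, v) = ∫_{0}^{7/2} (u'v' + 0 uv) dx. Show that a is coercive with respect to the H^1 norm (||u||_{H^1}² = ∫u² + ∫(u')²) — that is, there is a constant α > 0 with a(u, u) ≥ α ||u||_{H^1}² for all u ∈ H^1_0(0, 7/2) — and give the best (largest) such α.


α = 4*π^2/(4*π^2 + 49)

Coercivity of a(·,·) on H^1_0(0, 7/2) means a(u, u) ≥ α ||u||_{H^1}² for every u ∈ H^1_0.
The interval has length L = 7/2, and Poincaré/coercivity depend only on L. Here a(u, u) = ∫(u')² + (0)·∫u².
Here c = 0, so a(u,u) = ∫(u')² alone. The condition a(u,u) ≥ α||u||_{H^1}² reads (1−α)∫(u')² ≥ (α−c)∫u². Any admissible α is ≤ 1 (rapidly oscillating u have ∫u²/∫(u')² → 0), and α = 1 would force 0 ≥ (1−c)∫u², impossible since c < 1; so 1−α > 0. By the sharp Poincaré inequality on H^1_0 of an interval of length L, ∫(u')² ≥ (π/L)²∫u² with equality for the first sine mode sin(π(x−x₀)/L) (x₀ the left endpoint), so the inequality holds for all u iff (1−α)(π/L)² ≥ α − c, i.e. α ≤ ((π/L)² + c)/((π/L)² + 1) = (1 + c(L/π)²)/(1 + (L/π)²). (Direct route, valid since c ≤ 0: Poincaré gives c∫u² ≥ c(L/π)²∫(u')², so a(u,u) ≥ (1 + c(L/π)²)∫(u')², while ||u||_{H^1}² ≤ (1 + (L/π)²)∫(u')²; dividing yields the same α.) With (π/L)² = 4*π^2/49 and c = 0, the largest admissible constant is α = ((π/L)² + c)/((π/L)² + 1).
Simplifying, α = 4*π^2/(4*π^2 + 49).


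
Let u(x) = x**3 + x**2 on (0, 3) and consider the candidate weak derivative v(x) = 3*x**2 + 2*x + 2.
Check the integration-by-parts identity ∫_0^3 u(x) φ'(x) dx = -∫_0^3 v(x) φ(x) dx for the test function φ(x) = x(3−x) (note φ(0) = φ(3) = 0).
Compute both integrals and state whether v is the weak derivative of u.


LHS = -999/20, RHS = -1179/20. No, v is not the weak derivative of u.

u(x) = x**3 + x**2, classical derivative u'(x) = 3*x**2 + 2*x.
φ(x) = x(3−x), so φ'(x) = 3 - 2*x.
Note φ(0) = φ(3) = 0, so the boundary term u·φ vanishes.
LHS = ∫_0^3 u(x) φ'(x) dx = ∫_0^3 (-2*x^4 + x^3 + 3*x^2) dx. Term by term:
  ∫_0^3 -2*x^4 dx = -486/5;  ∫_0^3 x^3 dx = 81/4;  ∫_0^3 3*x^2 dx = 27.
Sum: -486/5 + 81/4 + 27 = -999/20.
So LHS = -999/20.
∫_0^3 v(x) φ(x) dx = ∫_0^3 (-3*x^4 + 7*x^3 + 4*x^2 + 6*x) dx. Term by term:
  ∫_0^3 -3*x^4 dx = -729/5;  ∫_0^3 7*x^3 dx = 567/4;  ∫_0^3 4*x^2 dx = 36;
  ∫_0^3 6*x dx = 27.
Sum: -729/5 + 567/4 + 36 + 27 = 1179/20.
So RHS = -∫_0^3 v(x) φ(x) dx = -1179/20.
LHS − RHS = 9 ≠ 0, so the identity fails.
(For a valid weak derivative the identity must hold for EVERY test function, in particular this one. The failure shows v is NOT the weak derivative of u.)
Correct weak derivative would be u'(x) = 3*x**2 + 2*x.


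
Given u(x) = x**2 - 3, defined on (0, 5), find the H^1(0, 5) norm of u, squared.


||u||_{H^1}^2 = 1760/3

The H^1 norm (squared) on an interval (0, L) is
  ||u||_{H^1}^2 = ∫_0^L u(x)^2 dx + ∫_0^L u'(x)^2 dx.
Compute u'(x) = 2*x.
Then u(x)^2 = x**4 - 6*x**2 + 9 and u'(x)^2 = 4*x**2.
Integrate each monomial from 0 to 5 using ∫_0^5 c·x^n dx = c·5^(n+1)/(n+1):
  ∫_0^5 u(x)^2 dx = ∫_0^5 (x^4 - 6*x^2 + 9) dx. Term by term:
    ∫_0^5 x^4 dx = 625;  ∫_0^5 -6*x^2 dx = -250;  ∫_0^5 9 dx = 45.
  Sum: 625 − 250 + 45 = 420.
  ∫_0^5 u'(x)^2 dx = ∫_0^5 (4*x^2) dx. Term by term:
    ∫_0^5 4*x^2 dx = 500/3.
Adding: ||u||_{H^1}^2 = 420 + 500/3 = 1760/3.


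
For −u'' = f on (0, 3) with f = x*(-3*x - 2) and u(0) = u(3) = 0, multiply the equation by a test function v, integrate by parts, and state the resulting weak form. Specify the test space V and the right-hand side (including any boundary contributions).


V = H^1_0(0, 3) (so v(0) = v(3) = 0); weak form: ∫_0^3 u'v' dx = ∫_0^3 (x*(-3*x - 2)) v dx for all v ∈ V.

Multiply both sides by a test function v and integrate from 0 to 3:
  ∫_0^3 −u''(x) v(x) dx = ∫_0^3 f(x) v(x) dx.
Integrate the LHS by parts once:
  ∫_0^3 −u'' v dx = −[u'(x) v(x)]_0^3 + ∫_0^3 u'(x) v'(x) dx.
Thus ∫_0^3 u'(x) v'(x) dx = ∫_0^3 f(x) v(x) dx + [u'(x) v(x)]_0^3.
Choose V so that boundary terms are either known or forced to vanish.
u is Dirichlet: u(0) = u(3) = 0. Let V = H^1_0(0, 3); then v(0) = v(3) = 0, and [u' v]_0^3 = 0.
Weak formulation: find u (satisfying any essential BC) such that ∫_0^3 u'(x) v'(x) dx = ∫_0^3 f v dx for all v ∈ V.
Substituting f(x) = x*(-3*x - 2), the right-hand side is ∫_0^3 (x*(-3*x - 2)) v dx.


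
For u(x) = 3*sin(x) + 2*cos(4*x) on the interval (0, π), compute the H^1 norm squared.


||u||_{H^1(0,π)}^2 = -136/5 + 43*π

u'(x) = -8*sin(4*x) + 3*cos(x).
Expand u² and (u')² and integrate term by term on (0, π), using: for integers n ≥ 1, ∫_0^π sin²(nx) dx = ∫_0^π cos²(nx) dx = π/2; for n ≠ n', ∫_0^π sin(nx)sin(n'x) dx = ∫_0^π cos(nx)cos(n'x) dx = 0; and by product-to-sum, ∫_0^π sin(nx)cos(n'x) dx = ½∫_0^π [sin((n+n')x) + sin((n−n')x)] dx, which is 0 when n+n' is even and 2n/(n²−n'²) when n+n' is odd (it need not vanish on (0, π)).
  u² squared terms: (2)²·∫cos(4x)² dx = 4·π/2 = 2*π;  (3)²·∫sin(x)² dx = 9·π/2 = 9*π/2.
  u² cross terms: 2·(2)·(3)·∫cos(4x)·sin(x) dx = 12·(-2/15) = -8/5.
  So ∫_0^π u² dx = 2*π + 9*π/2 − 8/5 = -8/5 + 13*π/2.
  (u')² squared terms: (-8)²·∫sin(4x)² dx = 64·π/2 = 32*π;  (3)²·∫cos(x)² dx = 9·π/2 = 9*π/2.
  (u')² cross terms: 2·(-8)·(3)·∫sin(4x)·cos(x) dx = -48·(8/15) = -128/5.
  So ∫_0^π (u')² dx = 32*π + 9*π/2 − 128/5 = -128/5 + 73*π/2.
||u||_{H^1}^2 = (-8/5 + 13*π/2) + (-128/5 + 73*π/2) = -136/5 + 43*π.


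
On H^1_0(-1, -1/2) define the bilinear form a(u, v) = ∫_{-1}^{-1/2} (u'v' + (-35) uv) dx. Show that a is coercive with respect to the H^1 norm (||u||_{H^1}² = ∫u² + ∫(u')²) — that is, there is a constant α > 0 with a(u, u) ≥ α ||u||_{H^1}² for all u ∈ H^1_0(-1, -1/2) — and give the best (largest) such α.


α = (-35 + 4*π^2)/(1 + 4*π^2)

Coercivity of a(·,·) on H^1_0(-1, -1/2) means a(u, u) ≥ α ||u||_{H^1}² for every u ∈ H^1_0.
The interval has length L = 1/2, and Poincaré/coercivity depend only on L. Here a(u, u) = ∫(u')² + (-35)·∫u².
Here c = -35 < 0 with |c| < (π/L)² = 4*π^2, so coercivity still holds. The condition a(u,u) ≥ α||u||_{H^1}² reads (1−α)∫(u')² ≥ (α−c)∫u². Any admissible α is ≤ 1 (rapidly oscillating u have ∫u²/∫(u')² → 0), and α = 1 would force 0 ≥ (1−c)∫u², impossible since c < 1; so 1−α > 0. By the sharp Poincaré inequality on H^1_0 of an interval of length L, ∫(u')² ≥ (π/L)²∫u² with equality for the first sine mode sin(π(x−x₀)/L) (x₀ the left endpoint), so the inequality holds for all u iff (1−α)(π/L)² ≥ α − c, i.e. α ≤ ((π/L)² + c)/((π/L)² + 1) = (1 + c(L/π)²)/(1 + (L/π)²). (Direct route, valid since c ≤ 0: Poincaré gives c∫u² ≥ c(L/π)²∫(u')², so a(u,u) ≥ (1 + c(L/π)²)∫(u')², while ||u||_{H^1}² ≤ (1 + (L/π)²)∫(u')²; dividing yields the same α.) With (π/L)² = 4*π^2 and c = -35, the largest admissible constant is α = ((π/L)² + c)/((π/L)² + 1).
Simplifying, α = (-35 + 4*π^2)/(1 + 4*π^2).


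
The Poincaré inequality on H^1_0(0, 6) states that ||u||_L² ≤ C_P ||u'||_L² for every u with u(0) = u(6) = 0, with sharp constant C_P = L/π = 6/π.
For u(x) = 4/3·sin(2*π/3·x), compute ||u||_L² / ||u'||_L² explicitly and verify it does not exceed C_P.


||u||_L² / ||u'||_L² = 3/(2*π) < C_P = 6/π.

u(x) = 4/3·sin(2*π/3·x), so u'(x) = 8*π*cos(2*π*x/3)/9.
Writing u(x) = A·sin(kπx/L) with A = 4/3 and k = 4, use ∫_0^L sin²(kπx/L) dx = L/2 and ∫_0^L cos²(kπx/L) dx = L/2.
u² = 16/9·sin²(2*π/3·x) and (u')² = 64*π^2/81·cos²(2*π/3·x), and each of sin², cos² integrates to L/2 = 3 over (0, 6).
∫_0^6 u² dx = 16/3, so ||u||_L² = 4*sqrt(3)/3.
∫_0^6 (u')² dx = 64*π^2/27, so ||u'||_L² = 8*sqrt(3)*π/9.
Ratio ||u||_L² / ||u'||_L² = 3/(2*π).
Sharp Poincaré constant on H^1_0(0, 6) is C_P = L/π = 6/π, achieved by sin(π/6·x).
This is the k = 4 harmonic; the ratio L/(kπ) is strictly less than C_P = L/π, consistent with the sharp inequality ||u||_L² ≤ C_P ||u'||_L².


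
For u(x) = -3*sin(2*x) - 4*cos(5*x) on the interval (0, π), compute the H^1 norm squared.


||u||_{H^1(0,π)}^2 = -832/7 + 461*π/2

u'(x) = 20*sin(5*x) - 6*cos(2*x).
Expand u² and (u')² and integrate term by term on (0, π), using: for integers n ≥ 1, ∫_0^π sin²(nx) dx = ∫_0^π cos²(nx) dx = π/2; for n ≠ n', ∫_0^π sin(nx)sin(n'x) dx = ∫_0^π cos(nx)cos(n'x) dx = 0; and by product-to-sum, ∫_0^π sin(nx)cos(n'x) dx = ½∫_0^π [sin((n+n')x) + sin((n−n')x)] dx, which is 0 when n+n' is even and 2n/(n²−n'²) when n+n' is odd (it need not vanish on (0, π)).
  u² squared terms: (-4)²·∫cos(5x)² dx = 16·π/2 = 8*π;  (-3)²·∫sin(2x)² dx = 9·π/2 = 9*π/2.
  u² cross terms: 2·(-4)·(-3)·∫cos(5x)·sin(2x) dx = 24·(-4/21) = -32/7.
  So ∫_0^π u² dx = 8*π + 9*π/2 − 32/7 = -32/7 + 25*π/2.
  (u')² squared terms: (-6)²·∫cos(2x)² dx = 36·π/2 = 18*π;  (20)²·∫sin(5x)² dx = 400·π/2 = 200*π.
  (u')² cross terms: 2·(-6)·(20)·∫cos(2x)·sin(5x) dx = -240·(10/21) = -800/7.
  So ∫_0^π (u')² dx = 18*π + 200*π − 800/7 = -800/7 + 218*π.
||u||_{H^1}^2 = (-32/7 + 25*π/2) + (-800/7 + 218*π) = -832/7 + 461*π/2.


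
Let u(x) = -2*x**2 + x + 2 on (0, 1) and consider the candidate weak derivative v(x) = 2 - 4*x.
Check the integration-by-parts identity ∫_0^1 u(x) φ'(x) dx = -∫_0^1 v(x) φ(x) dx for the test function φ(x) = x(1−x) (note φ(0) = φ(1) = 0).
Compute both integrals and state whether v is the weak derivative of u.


LHS = 1/6, RHS = 0. No, v is not the weak derivative of u.

u(x) = -2*x**2 + x + 2, classical derivative u'(x) = 1 - 4*x.
φ(x) = x(1−x), so φ'(x) = 1 - 2*x.
Note φ(0) = φ(1) = 0, so the boundary term u·φ vanishes.
LHS = ∫_0^1 u(x) φ'(x) dx = ∫_0^1 (4*x^3 - 4*x^2 - 3*x + 2) dx. Term by term:
  ∫_0^1 4*x^3 dx = 1;  ∫_0^1 -4*x^2 dx = -4/3;  ∫_0^1 -3*x dx = -3/2;
  ∫_0^1 2 dx = 2.
Sum: 1 − 4/3 − 3/2 + 2 = 1/6.
So LHS = 1/6.
∫_0^1 v(x) φ(x) dx = ∫_0^1 (4*x^3 - 6*x^2 + 2*x) dx. Term by term:
  ∫_0^1 4*x^3 dx = 1;  ∫_0^1 -6*x^2 dx = -2;  ∫_0^1 2*x dx = 1.
Sum: 1 − 2 + 1 = 0.
So RHS = -∫_0^1 v(x) φ(x) dx = 0.
LHS − RHS = 1/6 ≠ 0, so the identity fails.
(For a valid weak derivative the identity must hold for EVERY test function, in particular this one. The failure shows v is NOT the weak derivative of u.)
Correct weak derivative would be u'(x) = 1 - 4*x.


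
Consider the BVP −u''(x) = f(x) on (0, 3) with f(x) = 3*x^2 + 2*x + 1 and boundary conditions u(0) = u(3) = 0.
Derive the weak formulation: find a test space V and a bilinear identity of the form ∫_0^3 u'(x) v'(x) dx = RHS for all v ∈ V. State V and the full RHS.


V = H^1_0(0, 3) (so v(0) = v(3) = 0); weak form: ∫_0^3 u'v' dx = ∫_0^3 (3*x^2 + 2*x + 1) v dx for all v ∈ V.

Multiply both sides by a test function v and integrate from 0 to 3:
  ∫_0^3 −u''(x) v(x) dx = ∫_0^3 f(x) v(x) dx.
Integrate the LHS by parts once:
  ∫_0^3 −u'' v dx = −[u'(x) v(x)]_0^3 + ∫_0^3 u'(x) v'(x) dx.
Thus ∫_0^3 u'(x) v'(x) dx = ∫_0^3 f(x) v(x) dx + [u'(x) v(x)]_0^3.
Choose V so that boundary terms are either known or forced to vanish.
u is Dirichlet: u(0) = u(3) = 0. Let V = H^1_0(0, 3); then v(0) = v(3) = 0, and [u' v]_0^3 = 0.
Weak formulation: find u (satisfying any essential BC) such that ∫_0^3 u'(x) v'(x) dx = ∫_0^3 f v dx for all v ∈ V.
Substituting f(x) = 3*x^2 + 2*x + 1, the right-hand side is ∫_0^3 (3*x^2 + 2*x + 1) v dx.


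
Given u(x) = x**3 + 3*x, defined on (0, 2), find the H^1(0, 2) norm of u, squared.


||u||_{H^1}^2 = 1430/7

The H^1 norm (squared) on an interval (0, L) is
  ||u||_{H^1}^2 = ∫_0^L u(x)^2 dx + ∫_0^L u'(x)^2 dx.
Compute u'(x) = 3*x**2 + 3.
Then u(x)^2 = x**6 + 6*x**4 + 9*x**2 and u'(x)^2 = 9*x**4 + 18*x**2 + 9.
Integrate each monomial from 0 to 2 using ∫_0^2 c·x^n dx = c·2^(n+1)/(n+1):
  ∫_0^2 u(x)^2 dx = ∫_0^2 (x^6 + 6*x^4 + 9*x^2) dx. Term by term:
    ∫_0^2 x^6 dx = 128/7;  ∫_0^2 6*x^4 dx = 192/5;  ∫_0^2 9*x^2 dx = 24.
  Sum: 128/7 + 192/5 + 24 = 2824/35.
  ∫_0^2 u'(x)^2 dx = ∫_0^2 (9*x^4 + 18*x^2 + 9) dx. Term by term:
    ∫_0^2 9*x^4 dx = 288/5;  ∫_0^2 18*x^2 dx = 48;  ∫_0^2 9 dx = 18.
  Sum: 288/5 + 48 + 18 = 618/5.
Adding: ||u||_{H^1}^2 = 2824/35 + 618/5 = 1430/7.


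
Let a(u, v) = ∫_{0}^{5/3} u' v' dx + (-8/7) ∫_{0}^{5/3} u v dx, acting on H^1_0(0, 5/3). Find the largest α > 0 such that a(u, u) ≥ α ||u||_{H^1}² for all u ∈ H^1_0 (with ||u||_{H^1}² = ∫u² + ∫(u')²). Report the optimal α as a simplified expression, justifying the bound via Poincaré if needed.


α = (-200 + 63*π^2)/(7*(25 + 9*π^2))

Coercivity of a(·,·) on H^1_0(0, 5/3) means a(u, u) ≥ α ||u||_{H^1}² for every u ∈ H^1_0.
The interval has length L = 5/3, and Poincaré/coercivity depend only on L. Here a(u, u) = ∫(u')² + (-8/7)·∫u².
Here c = -8/7 < 0 with |c| < (π/L)² = 9*π^2/25, so coercivity still holds. The condition a(u,u) ≥ α||u||_{H^1}² reads (1−α)∫(u')² ≥ (α−c)∫u². Any admissible α is ≤ 1 (rapidly oscillating u have ∫u²/∫(u')² → 0), and α = 1 would force 0 ≥ (1−c)∫u², impossible since c < 1; so 1−α > 0. By the sharp Poincaré inequality on H^1_0 of an interval of length L, ∫(u')² ≥ (π/L)²∫u² with equality for the first sine mode sin(π(x−x₀)/L) (x₀ the left endpoint), so the inequality holds for all u iff (1−α)(π/L)² ≥ α − c, i.e. α ≤ ((π/L)² + c)/((π/L)² + 1) = (1 + c(L/π)²)/(1 + (L/π)²). (Direct route, valid since c ≤ 0: Poincaré gives c∫u² ≥ c(L/π)²∫(u')², so a(u,u) ≥ (1 + c(L/π)²)∫(u')², while ||u||_{H^1}² ≤ (1 + (L/π)²)∫(u')²; dividing yields the same α.) With (π/L)² = 9*π^2/25 and c = -8/7, the largest admissible constant is α = ((π/L)² + c)/((π/L)² + 1).
Simplifying, α = (-200 + 63*π^2)/(7*(25 + 9*π^2)).


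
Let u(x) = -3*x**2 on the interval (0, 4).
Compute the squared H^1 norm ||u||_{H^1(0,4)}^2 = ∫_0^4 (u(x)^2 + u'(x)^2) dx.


||u||_{H^1}^2 = 13056/5

The H^1 norm (squared) on an interval (0, L) is
  ||u||_{H^1}^2 = ∫_0^L u(x)^2 dx + ∫_0^L u'(x)^2 dx.
Compute u'(x) = -6*x.
Then u(x)^2 = 9*x**4 and u'(x)^2 = 36*x**2.
Integrate each monomial from 0 to 4 using ∫_0^4 c·x^n dx = c·4^(n+1)/(n+1):
  ∫_0^4 u(x)^2 dx = ∫_0^4 (9*x^4) dx. Term by term:
    ∫_0^4 9*x^4 dx = 9216/5.
  ∫_0^4 u'(x)^2 dx = ∫_0^4 (36*x^2) dx. Term by term:
    ∫_0^4 36*x^2 dx = 768.
Adding: ||u||_{H^1}^2 = 9216/5 + 768 = 13056/5.


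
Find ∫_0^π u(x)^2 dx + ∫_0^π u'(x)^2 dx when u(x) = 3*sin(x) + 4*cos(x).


||u||_{H^1(0,π)}^2 = 25*π

u'(x) = -4*sin(x) + 3*cos(x).
Expand u² and (u')² and integrate term by term on (0, π), using: for integers n ≥ 1, ∫_0^π sin²(nx) dx = ∫_0^π cos²(nx) dx = π/2; for n ≠ n', ∫_0^π sin(nx)sin(n'x) dx = ∫_0^π cos(nx)cos(n'x) dx = 0; and by product-to-sum, ∫_0^π sin(nx)cos(n'x) dx = ½∫_0^π [sin((n+n')x) + sin((n−n')x)] dx, which is 0 when n+n' is even and 2n/(n²−n'²) when n+n' is odd (it need not vanish on (0, π)).
  u² squared terms: (3)²·∫sin(x)² dx = 9·π/2 = 9*π/2;  (4)²·∫cos(x)² dx = 16·π/2 = 8*π.
  u² cross terms: 2·(3)·(4)·∫sin(x)·cos(x) dx = 24·(0) = 0.
  So ∫_0^π u² dx = 9*π/2 + 8*π + 0 = 25*π/2.
  (u')² squared terms: (-4)²·∫sin(x)² dx = 16·π/2 = 8*π;  (3)²·∫cos(x)² dx = 9·π/2 = 9*π/2.
  (u')² cross terms: 2·(-4)·(3)·∫sin(x)·cos(x) dx = -24·(0) = 0.
  So ∫_0^π (u')² dx = 8*π + 9*π/2 + 0 = 25*π/2.
||u||_{H^1}^2 = (25*π/2) + (25*π/2) = 25*π.


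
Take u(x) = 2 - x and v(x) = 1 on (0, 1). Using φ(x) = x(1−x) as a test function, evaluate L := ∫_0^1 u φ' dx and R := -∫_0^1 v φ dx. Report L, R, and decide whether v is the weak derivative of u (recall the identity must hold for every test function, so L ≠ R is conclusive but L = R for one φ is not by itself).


LHS = 1/6, RHS = -1/6. No, v is not the weak derivative of u.

u(x) = 2 - x, classical derivative u'(x) = -1.
φ(x) = x(1−x), so φ'(x) = 1 - 2*x.
Note φ(0) = φ(1) = 0, so the boundary term u·φ vanishes.
LHS = ∫_0^1 u(x) φ'(x) dx = ∫_0^1 (2*x^2 - 5*x + 2) dx. Term by term:
  ∫_0^1 2*x^2 dx = 2/3;  ∫_0^1 -5*x dx = -5/2;  ∫_0^1 2 dx = 2.
Sum: 2/3 − 5/2 + 2 = 1/6.
So LHS = 1/6.
∫_0^1 v(x) φ(x) dx = ∫_0^1 (-x^2 + x) dx. Term by term:
  ∫_0^1 -x^2 dx = -1/3;  ∫_0^1 x dx = 1/2.
Sum: -1/3 + 1/2 = 1/6.
So RHS = -∫_0^1 v(x) φ(x) dx = -1/6.
LHS − RHS = 1/3 ≠ 0, so the identity fails.
(For a valid weak derivative the identity must hold for EVERY test function, in particular this one. The failure shows v is NOT the weak derivative of u.)
Correct weak derivative would be u'(x) = -1.


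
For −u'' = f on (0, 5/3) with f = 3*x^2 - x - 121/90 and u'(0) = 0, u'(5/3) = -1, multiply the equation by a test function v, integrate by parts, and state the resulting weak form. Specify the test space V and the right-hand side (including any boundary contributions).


V = H^1(0, 5/3) (v unrestricted at boundary; u is determined up to an additive constant); weak form: ∫_0^5/3 u'v' dx = ∫_0^5/3 (3*x^2 - x - 121/90) v dx − v(5/3) for all v ∈ V.

Multiply both sides by a test function v and integrate from 0 to 5/3:
  ∫_0^5/3 −u''(x) v(x) dx = ∫_0^5/3 f(x) v(x) dx.
Integrate the LHS by parts once:
  ∫_0^5/3 −u'' v dx = −[u'(x) v(x)]_0^5/3 + ∫_0^5/3 u'(x) v'(x) dx.
Thus ∫_0^5/3 u'(x) v'(x) dx = ∫_0^5/3 f(x) v(x) dx + [u'(x) v(x)]_0^5/3.
Choose V so that boundary terms are either known or forced to vanish.
u has inhomogeneous Neumann u'(0) = 0, u'(5/3) = -1. [u' v]_0^5/3 = (-1)·v(5/3) − (0)·v(0) = − v(5/3). Take V = H^1(0, 5/3); boundary term becomes part of RHS.
Weak formulation: find u (satisfying any essential BC) such that ∫_0^5/3 u'(x) v'(x) dx = ∫_0^5/3 f v dx − v(5/3) for all v ∈ V (Neumann data are natural BCs: they enter the RHS as boundary terms).
Substituting f(x) = 3*x^2 - x - 121/90, the right-hand side is ∫_0^5/3 (3*x^2 - x - 121/90) v dx − v(5/3).
Compatibility check (pure Neumann): taking v ≡ 1 ∈ V gives 0 = ∫_0^5/3 f dx + (-1) − (0), i.e. ∫_0^5/3 f dx must equal u'(0) − u'(5/3) = 1. Indeed ∫_0^5/3 (3*x^2 - x - 121/90) dx = 1, so the data are compatible. The solution is then unique only up to an additive constant (fix it e.g. by requiring ∫_0^5/3 u dx = 0).


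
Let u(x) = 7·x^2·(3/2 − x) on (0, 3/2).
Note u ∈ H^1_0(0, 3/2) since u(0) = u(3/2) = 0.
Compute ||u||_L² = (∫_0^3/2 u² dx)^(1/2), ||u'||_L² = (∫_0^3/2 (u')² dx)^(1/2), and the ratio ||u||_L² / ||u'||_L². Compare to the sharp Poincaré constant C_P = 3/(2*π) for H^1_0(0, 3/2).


||u||_L² / ||u'||_L² = 3*sqrt(14)/28 < C_P = 3/(2*π).

u(x) = 7·x^2·(3/2 − x), so u'(x) = 21*x*(1 - x).
u(x) = 7·x^2·(3/2 − x) vanishes at x = 0 and x = 3/2, so u ∈ H^1_0(0, 3/2). Differentiate via the product rule and integrate the resulting polynomials term by term.
  ∫_0^3/2 u² dx = ∫_0^3/2 (49*x^6 - 147*x^5 + 441*x^4/4) dx. Term by term:
    ∫_0^3/2 49*x^6 dx = 15309/128;  ∫_0^3/2 -147*x^5 dx = -35721/128;  ∫_0^3/2 441*x^4/4 dx = 107163/640.
  Sum: 15309/128 − 35721/128 + 107163/640 = 5103/640.
  ∫_0^3/2 (u')² dx = ∫_0^3/2 (441*x^4 - 882*x^3 + 441*x^2) dx. Term by term:
    ∫_0^3/2 441*x^4 dx = 107163/160;  ∫_0^3/2 -882*x^3 dx = -35721/32;  ∫_0^3/2 441*x^2 dx = 3969/8.
  Sum: 107163/160 − 35721/32 + 3969/8 = 3969/80.
∫_0^3/2 u² dx = 5103/640, so ||u||_L² = 27*sqrt(70)/80.
∫_0^3/2 (u')² dx = 3969/80, so ||u'||_L² = 63*sqrt(5)/20.
Ratio ||u||_L² / ||u'||_L² = 3*sqrt(14)/28.
Sharp Poincaré constant on H^1_0(0, 3/2) is C_P = L/π = 3/(2*π), achieved by sin(2*π/3·x).
A polynomial bump cannot attain the sharp Poincaré constant (only the first sine eigenfunction does), so the ratio is strictly less than C_P, consistent with ||u||_L² ≤ C_P ||u'||_L².


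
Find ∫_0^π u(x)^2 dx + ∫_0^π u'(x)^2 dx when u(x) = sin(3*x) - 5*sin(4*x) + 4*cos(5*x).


||u||_{H^1(0,π)}^2 = 8320/9 + 851*π/2

u'(x) = -20*sin(5*x) + 3*cos(3*x) - 20*cos(4*x).
Expand u² and (u')² and integrate term by term on (0, π), using: for integers n ≥ 1, ∫_0^π sin²(nx) dx = ∫_0^π cos²(nx) dx = π/2; for n ≠ n', ∫_0^π sin(nx)sin(n'x) dx = ∫_0^π cos(nx)cos(n'x) dx = 0; and by product-to-sum, ∫_0^π sin(nx)cos(n'x) dx = ½∫_0^π [sin((n+n')x) + sin((n−n')x)] dx, which is 0 when n+n' is even and 2n/(n²−n'²) when n+n' is odd (it need not vanish on (0, π)).
  u² squared terms: (-5)²·∫sin(4x)² dx = 25·π/2 = 25*π/2;  (4)²·∫cos(5x)² dx = 16·π/2 = 8*π;  (1)²·∫sin(3x)² dx = 1·π/2 = π/2.
  u² cross terms: 2·(-5)·(4)·∫sin(4x)·cos(5x) dx = -40·(-8/9) = 320/9;  2·(-5)·(1)·∫sin(4x)·sin(3x) dx = -10·(0) = 0;  2·(4)·(1)·∫cos(5x)·sin(3x) dx = 8·(0) = 0.
  So ∫_0^π u² dx = 25*π/2 + 8*π + π/2 + 320/9 + 0 + 0 = 320/9 + 21*π.
  (u')² squared terms: (-20)²·∫cos(4x)² dx = 400·π/2 = 200*π;  (-20)²·∫sin(5x)² dx = 400·π/2 = 200*π;  (3)²·∫cos(3x)² dx = 9·π/2 = 9*π/2.
  (u')² cross terms: 2·(-20)·(-20)·∫cos(4x)·sin(5x) dx = 800·(10/9) = 8000/9;  2·(-20)·(3)·∫cos(4x)·cos(3x) dx = -120·(0) = 0;  2·(-20)·(3)·∫sin(5x)·cos(3x) dx = -120·(0) = 0.
  So ∫_0^π (u')² dx = 200*π + 200*π + 9*π/2 + 8000/9 + 0 + 0 = 8000/9 + 809*π/2.
||u||_{H^1}^2 = (320/9 + 21*π) + (8000/9 + 809*π/2) = 8320/9 + 851*π/2.


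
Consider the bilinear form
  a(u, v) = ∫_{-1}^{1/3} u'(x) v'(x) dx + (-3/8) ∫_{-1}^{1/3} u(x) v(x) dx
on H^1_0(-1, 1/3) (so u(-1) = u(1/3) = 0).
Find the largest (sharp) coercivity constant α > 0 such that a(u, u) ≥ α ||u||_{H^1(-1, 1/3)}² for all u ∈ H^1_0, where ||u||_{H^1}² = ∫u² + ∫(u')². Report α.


α = 3*(-2 + 3*π^2)/(16 + 9*π^2)

Coercivity of a(·,·) on H^1_0(-1, 1/3) means a(u, u) ≥ α ||u||_{H^1}² for every u ∈ H^1_0.
The interval has length L = 4/3, and Poincaré/coercivity depend only on L. Here a(u, u) = ∫(u')² + (-3/8)·∫u².
Here c = -3/8 < 0 with |c| < (π/L)² = 9*π^2/16, so coercivity still holds. The condition a(u,u) ≥ α||u||_{H^1}² reads (1−α)∫(u')² ≥ (α−c)∫u². Any admissible α is ≤ 1 (rapidly oscillating u have ∫u²/∫(u')² → 0), and α = 1 would force 0 ≥ (1−c)∫u², impossible since c < 1; so 1−α > 0. By the sharp Poincaré inequality on H^1_0 of an interval of length L, ∫(u')² ≥ (π/L)²∫u² with equality for the first sine mode sin(π(x−x₀)/L) (x₀ the left endpoint), so the inequality holds for all u iff (1−α)(π/L)² ≥ α − c, i.e. α ≤ ((π/L)² + c)/((π/L)² + 1) = (1 + c(L/π)²)/(1 + (L/π)²). (Direct route, valid since c ≤ 0: Poincaré gives c∫u² ≥ c(L/π)²∫(u')², so a(u,u) ≥ (1 + c(L/π)²)∫(u')², while ||u||_{H^1}² ≤ (1 + (L/π)²)∫(u')²; dividing yields the same α.) With (π/L)² = 9*π^2/16 and c = -3/8, the largest admissible constant is α = ((π/L)² + c)/((π/L)² + 1).
Simplifying, α = 3*(-2 + 3*π^2)/(16 + 9*π^2).


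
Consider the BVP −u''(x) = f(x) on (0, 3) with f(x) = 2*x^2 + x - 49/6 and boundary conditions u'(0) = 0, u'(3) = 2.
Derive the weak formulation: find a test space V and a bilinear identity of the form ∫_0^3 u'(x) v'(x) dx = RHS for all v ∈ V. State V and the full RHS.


V = H^1(0, 3) (v unrestricted at boundary; u is determined up to an additive constant); weak form: ∫_0^3 u'v' dx = ∫_0^3 (2*x^2 + x - 49/6) v dx + 2·v(3) for all v ∈ V.

Multiply both sides by a test function v and integrate from 0 to 3:
  ∫_0^3 −u''(x) v(x) dx = ∫_0^3 f(x) v(x) dx.
Integrate the LHS by parts once:
  ∫_0^3 −u'' v dx = −[u'(x) v(x)]_0^3 + ∫_0^3 u'(x) v'(x) dx.
Thus ∫_0^3 u'(x) v'(x) dx = ∫_0^3 f(x) v(x) dx + [u'(x) v(x)]_0^3.
Choose V so that boundary terms are either known or forced to vanish.
u has inhomogeneous Neumann u'(0) = 0, u'(3) = 2. [u' v]_0^3 = (2)·v(3) − (0)·v(0) = 2·v(3). Take V = H^1(0, 3); boundary term becomes part of RHS.
Weak formulation: find u (satisfying any essential BC) such that ∫_0^3 u'(x) v'(x) dx = ∫_0^3 f v dx + 2·v(3) for all v ∈ V (Neumann data are natural BCs: they enter the RHS as boundary terms).
Substituting f(x) = 2*x^2 + x - 49/6, the right-hand side is ∫_0^3 (2*x^2 + x - 49/6) v dx + 2·v(3).
Compatibility check (pure Neumann): taking v ≡ 1 ∈ V gives 0 = ∫_0^3 f dx + (2) − (0), i.e. ∫_0^3 f dx must equal u'(0) − u'(3) = -2. Indeed ∫_0^3 (2*x^2 + x - 49/6) dx = -2, so the data are compatible. The solution is then unique only up to an additive constant (fix it e.g. by requiring ∫_0^3 u dx = 0).


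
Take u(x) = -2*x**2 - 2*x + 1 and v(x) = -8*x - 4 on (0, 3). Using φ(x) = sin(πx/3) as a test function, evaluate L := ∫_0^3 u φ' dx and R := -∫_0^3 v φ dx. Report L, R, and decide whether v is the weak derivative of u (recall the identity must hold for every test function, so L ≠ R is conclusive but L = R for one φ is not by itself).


LHS = 48/π, RHS = 96/π. No, v is not the weak derivative of u.

u(x) = -2*x**2 - 2*x + 1, classical derivative u'(x) = -4*x - 2.
φ(x) = sin(πx/3), so φ'(x) = π*cos(π*x/3)/3.
Note φ(0) = φ(3) = 0, so the boundary term u·φ vanishes.
LHS = ∫_0^3 u(x) φ'(x) dx = ∫_0^3 (-2*π*x^2*cos(π*x/3)/3 - 2*π*x*cos(π*x/3)/3 + π*cos(π*x/3)/3) dx. Term by term:
  ∫_0^3 π*cos(π*x/3)/3 dx = 0;  ∫_0^3 -2*π*x*cos(π*x/3)/3 dx = 12/π;  ∫_0^3 -2*π*x^2*cos(π*x/3)/3 dx = 36/π.
Sum: 0 + 12/π + 36/π = 48/π.
So LHS = 48/π.
∫_0^3 v(x) φ(x) dx = ∫_0^3 (-8*x*sin(π*x/3) - 4*sin(π*x/3)) dx. Term by term:
  ∫_0^3 -4*sin(π*x/3) dx = -24/π;  ∫_0^3 -8*x*sin(π*x/3) dx = -72/π.
Sum: -24/π − 72/π = -96/π.
So RHS = -∫_0^3 v(x) φ(x) dx = 96/π.
LHS − RHS = -48/π ≠ 0, so the identity fails.
(For a valid weak derivative the identity must hold for EVERY test function, in particular this one. The failure shows v is NOT the weak derivative of u.)
Correct weak derivative would be u'(x) = -4*x - 2.
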